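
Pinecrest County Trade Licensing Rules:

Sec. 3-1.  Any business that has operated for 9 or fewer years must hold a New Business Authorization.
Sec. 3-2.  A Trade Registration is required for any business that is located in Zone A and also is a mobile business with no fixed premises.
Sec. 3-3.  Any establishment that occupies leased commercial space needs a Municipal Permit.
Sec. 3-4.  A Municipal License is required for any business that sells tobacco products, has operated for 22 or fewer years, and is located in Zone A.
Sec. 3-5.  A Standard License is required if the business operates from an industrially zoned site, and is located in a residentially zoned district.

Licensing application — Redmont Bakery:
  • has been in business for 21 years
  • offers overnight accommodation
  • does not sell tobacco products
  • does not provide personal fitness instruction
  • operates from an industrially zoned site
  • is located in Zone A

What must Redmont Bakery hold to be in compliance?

Sec. 3-1. years in business 21 > 9 → New Business Authorization not required.
Sec. 3-2. is located in Zone A; operates from an industrially zoned site (not: is a mobile business with no fixed premises) → Trade Registration not required.
Sec. 3-3. operates from an industrially zoned site (not: occupies leased commercial space) → Municipal Permit not required.
Sec. 3-4. does not sell tobacco products; years in business 21 ≤ 22; is located in Zone A → Municipal License not required.
Sec. 3-5. operates from an industrially zoned site; is located in Zone A (not: is located in a residentially zoned district) → Standard License not required.

None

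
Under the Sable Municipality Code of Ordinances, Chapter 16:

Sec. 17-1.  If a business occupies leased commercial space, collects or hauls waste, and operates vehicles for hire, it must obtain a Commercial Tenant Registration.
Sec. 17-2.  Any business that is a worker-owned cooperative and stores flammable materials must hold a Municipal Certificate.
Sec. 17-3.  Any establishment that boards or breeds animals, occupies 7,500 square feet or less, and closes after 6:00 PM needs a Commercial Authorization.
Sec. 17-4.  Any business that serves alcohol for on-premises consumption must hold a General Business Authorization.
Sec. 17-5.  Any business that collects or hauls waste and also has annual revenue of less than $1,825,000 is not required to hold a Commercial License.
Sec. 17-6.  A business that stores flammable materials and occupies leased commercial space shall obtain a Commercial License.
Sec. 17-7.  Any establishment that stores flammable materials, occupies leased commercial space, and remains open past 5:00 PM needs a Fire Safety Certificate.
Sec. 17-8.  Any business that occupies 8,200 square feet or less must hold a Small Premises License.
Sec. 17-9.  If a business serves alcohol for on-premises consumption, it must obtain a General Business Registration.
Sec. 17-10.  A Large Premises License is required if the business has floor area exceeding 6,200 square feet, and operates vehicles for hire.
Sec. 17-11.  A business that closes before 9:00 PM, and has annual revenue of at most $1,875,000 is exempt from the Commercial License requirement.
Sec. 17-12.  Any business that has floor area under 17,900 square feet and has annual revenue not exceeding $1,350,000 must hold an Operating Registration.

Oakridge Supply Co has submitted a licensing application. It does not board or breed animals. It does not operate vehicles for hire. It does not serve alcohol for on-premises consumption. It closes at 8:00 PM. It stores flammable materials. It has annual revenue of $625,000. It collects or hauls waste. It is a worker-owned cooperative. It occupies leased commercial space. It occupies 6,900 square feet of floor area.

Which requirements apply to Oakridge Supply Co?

Sec. 17-1. occupies leased commercial space; collects or hauls waste; does not operate vehicles for hire → Commercial Tenant Registration not required.
Sec. 17-2. is a worker-owned cooperative; stores flammable materials → Municipal Certificate required.
Sec. 17-3. does not board or breed animals; floor area 6,900 square feet ≤ 7,500 square feet; closes 8:00 PM, after 6:00 PM → Commercial Authorization not required.
Sec. 17-4. does not serve alcohol for on-premises consumption → General Business Authorization not required.
Sec. 17-5. collects or hauls waste; revenue $625,000 < $1,825,000 → exempt from Commercial License.
Sec. 17-6. stores flammable materials; occupies leased commercial space → Commercial License required.
Sec. 17-7. stores flammable materials; occupies leased commercial space; closes 8:00 PM, after 5:00 PM → Fire Safety Certificate required.
Sec. 17-8. floor area 6,900 square feet ≤ 8,200 square feet → Small Premises License required.
Sec. 17-9. does not serve alcohol for on-premises consumption → General Business Registration not required.
Sec. 17-10. floor area 6,900 square feet > 6,200 square feet; does not operate vehicles for hire → Large Premises License not required.
Sec. 17-11. closes 8:00 PM, at/before 9:00 PM; revenue $625,000 ≤ $1,875,000 → exempt from Commercial License.
Sec. 17-12. floor area 6,900 square feet < 17,900 square feet; revenue $625,000 ≤ $1,350,000 → Operating Registration required.

Fire Safety Certificate, Municipal Certificate, Operating Registration, Small Premises License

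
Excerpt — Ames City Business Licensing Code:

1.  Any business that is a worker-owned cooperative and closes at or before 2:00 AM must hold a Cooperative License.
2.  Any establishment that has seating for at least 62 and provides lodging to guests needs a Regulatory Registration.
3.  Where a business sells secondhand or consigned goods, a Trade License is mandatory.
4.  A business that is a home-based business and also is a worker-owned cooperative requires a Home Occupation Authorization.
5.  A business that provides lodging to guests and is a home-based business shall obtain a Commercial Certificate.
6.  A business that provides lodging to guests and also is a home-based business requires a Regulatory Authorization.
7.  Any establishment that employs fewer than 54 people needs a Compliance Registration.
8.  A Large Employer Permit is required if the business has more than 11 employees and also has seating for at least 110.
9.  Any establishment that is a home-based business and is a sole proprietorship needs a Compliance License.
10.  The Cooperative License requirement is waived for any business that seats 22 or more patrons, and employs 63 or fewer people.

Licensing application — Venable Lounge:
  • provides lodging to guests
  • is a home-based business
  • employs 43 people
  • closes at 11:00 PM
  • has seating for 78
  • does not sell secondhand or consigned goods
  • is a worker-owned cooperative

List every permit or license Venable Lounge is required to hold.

Commercial Certificate, Compliance Registration, Home Occupation Authorization, Regulatory Authorization, Regulatory Registration

1. is a worker-owned cooperative; closes 11:00 PM, at/before 2:00 AM → Cooperative License required.
2. seating 78 ≥ 62; provides lodging to guests → Regulatory Registration required.
3. does not sell secondhand or consigned goods → Trade License not required.
4. is a home-based business; is a worker-owned cooperative → Home Occupation Authorization required.
5. provides lodging to guests; is a home-based business → Commercial Certificate required.
6. provides lodging to guests; is a home-based business → Regulatory Authorization required.
7. employees 43 < 54 → Compliance Registration required.
8. employees 43 > 11; seating 78 < 110 → Large Employer Permit not required.
9. is a home-based business; is a worker-owned cooperative (not: is a sole proprietorship) → Compliance License not required.
10. seating 78 ≥ 22; employees 43 ≤ 63 → exempt from Cooperative License.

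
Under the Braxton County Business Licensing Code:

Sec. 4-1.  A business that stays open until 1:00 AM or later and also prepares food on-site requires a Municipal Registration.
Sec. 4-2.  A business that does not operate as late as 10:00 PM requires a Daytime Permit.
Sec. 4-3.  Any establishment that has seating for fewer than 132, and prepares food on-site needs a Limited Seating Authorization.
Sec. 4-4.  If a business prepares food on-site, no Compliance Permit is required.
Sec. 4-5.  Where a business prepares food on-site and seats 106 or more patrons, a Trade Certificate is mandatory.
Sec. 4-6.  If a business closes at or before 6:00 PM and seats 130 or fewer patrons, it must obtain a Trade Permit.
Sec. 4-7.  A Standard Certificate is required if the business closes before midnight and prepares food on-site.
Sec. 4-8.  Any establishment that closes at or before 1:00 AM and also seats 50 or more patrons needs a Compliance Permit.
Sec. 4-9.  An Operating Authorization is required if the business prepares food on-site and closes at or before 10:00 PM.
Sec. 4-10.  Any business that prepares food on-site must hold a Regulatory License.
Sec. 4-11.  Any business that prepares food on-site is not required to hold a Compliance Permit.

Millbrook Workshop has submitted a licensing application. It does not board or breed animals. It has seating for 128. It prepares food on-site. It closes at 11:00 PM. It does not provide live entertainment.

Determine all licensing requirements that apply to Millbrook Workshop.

Limited Seating Authorization, Regulatory License, Standard Certificate, Trade Certificate

Sec. 4-1. closes 11:00 PM, at/before 1:00 AM; prepares food on-site → Municipal Registration not required.
Sec. 4-2. closes 11:00 PM, after 10:00 PM → Daytime Permit not required.
Sec. 4-3. seating 128 < 132; prepares food on-site → Limited Seating Authorization required.
Sec. 4-4. prepares food on-site → exempt from Compliance Permit.
Sec. 4-5. prepares food on-site; seating 128 ≥ 106 → Trade Certificate required.
Sec. 4-6. closes 11:00 PM, after 6:00 PM; seating 128 ≤ 130 → Trade Permit not required.
Sec. 4-7. closes 11:00 PM, at/before midnight; prepares food on-site → Standard Certificate required.
Sec. 4-8. closes 11:00 PM, at/before 1:00 AM; seating 128 ≥ 50 → Compliance Permit required.
Sec. 4-9. prepares food on-site; closes 11:00 PM, after 10:00 PM → Operating Authorization not required.
Sec. 4-10. prepares food on-site → Regulatory License required.
Sec. 4-11. prepares food on-site → exempt from Compliance Permit.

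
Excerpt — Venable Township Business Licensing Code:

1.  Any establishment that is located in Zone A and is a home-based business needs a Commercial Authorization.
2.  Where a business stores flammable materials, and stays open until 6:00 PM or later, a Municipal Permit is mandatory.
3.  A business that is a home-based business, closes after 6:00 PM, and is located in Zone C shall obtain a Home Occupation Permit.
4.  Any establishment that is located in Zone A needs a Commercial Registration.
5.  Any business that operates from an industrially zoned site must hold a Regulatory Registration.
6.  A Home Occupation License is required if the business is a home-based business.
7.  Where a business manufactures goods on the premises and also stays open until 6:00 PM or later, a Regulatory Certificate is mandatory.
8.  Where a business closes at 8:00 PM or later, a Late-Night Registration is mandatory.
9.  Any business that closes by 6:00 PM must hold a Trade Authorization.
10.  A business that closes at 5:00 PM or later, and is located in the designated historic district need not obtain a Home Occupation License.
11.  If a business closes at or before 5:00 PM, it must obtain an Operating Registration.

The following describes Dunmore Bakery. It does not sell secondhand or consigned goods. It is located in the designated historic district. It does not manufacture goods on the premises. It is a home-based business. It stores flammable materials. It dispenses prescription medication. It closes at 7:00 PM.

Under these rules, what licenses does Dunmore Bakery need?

1. is located in the designated historic district (not: is located in Zone A); is a home-based business → Commercial Authorization not required.
2. stores flammable materials; closes 7:00 PM, after 6:00 PM → Municipal Permit required.
3. is a home-based business; closes 7:00 PM, after 6:00 PM; is located in the designated historic district (not: is located in Zone C) → Home Occupation Permit not required.
4. is located in the designated historic district (not: is located in Zone A) → Commercial Registration not required.
5. is a home-based business (not: operates from an industrially zoned site) → Regulatory Registration not required.
6. is a home-based business → Home Occupation License required.
7. does not manufacture goods on the premises; closes 7:00 PM, after 6:00 PM → Regulatory Certificate not required.
8. closes 7:00 PM, at/before 8:00 PM → Late-Night Registration not required.
9. closes 7:00 PM, after 6:00 PM → Trade Authorization not required.
10. closes 7:00 PM, after 5:00 PM; is located in the designated historic district → exempt from Home Occupation License.
11. closes 7:00 PM, after 5:00 PM → Operating Registration not required.

Municipal Permit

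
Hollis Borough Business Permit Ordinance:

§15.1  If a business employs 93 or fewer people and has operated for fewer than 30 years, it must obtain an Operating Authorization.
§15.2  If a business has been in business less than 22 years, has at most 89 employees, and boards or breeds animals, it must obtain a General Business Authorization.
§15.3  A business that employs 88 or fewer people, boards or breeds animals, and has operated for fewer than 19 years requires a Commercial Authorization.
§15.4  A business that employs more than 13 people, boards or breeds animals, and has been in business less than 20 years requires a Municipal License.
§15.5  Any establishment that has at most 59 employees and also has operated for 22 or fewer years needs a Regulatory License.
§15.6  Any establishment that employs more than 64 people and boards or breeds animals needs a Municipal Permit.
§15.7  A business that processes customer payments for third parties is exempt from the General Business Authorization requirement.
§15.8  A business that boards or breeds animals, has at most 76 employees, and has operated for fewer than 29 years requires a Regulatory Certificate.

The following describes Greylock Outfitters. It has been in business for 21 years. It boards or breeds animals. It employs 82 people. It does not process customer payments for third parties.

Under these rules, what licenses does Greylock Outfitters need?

§15.1 employees 82 ≤ 93; years in business 21 < 30 → Operating Authorization required.
§15.2 years in business 21 < 22; employees 82 ≤ 89; boards or breeds animals → General Business Authorization required.
§15.3 employees 82 ≤ 88; boards or breeds animals; years in business 21 ≥ 19 → Commercial Authorization not required.
§15.4 employees 82 > 13; boards or breeds animals; years in business 21 ≥ 20 → Municipal License not required.
§15.5 employees 82 > 59; years in business 21 ≤ 22 → Regulatory License not required.
§15.6 employees 82 > 64; boards or breeds animals → Municipal Permit required.
§15.7 does not process customer payments for third parties → General Business Authorization exemption does not apply.
§15.8 boards or breeds animals; employees 82 > 76; years in business 21 < 29 → Regulatory Certificate not required.

General Business Authorization, Municipal Permit, Operating Authorization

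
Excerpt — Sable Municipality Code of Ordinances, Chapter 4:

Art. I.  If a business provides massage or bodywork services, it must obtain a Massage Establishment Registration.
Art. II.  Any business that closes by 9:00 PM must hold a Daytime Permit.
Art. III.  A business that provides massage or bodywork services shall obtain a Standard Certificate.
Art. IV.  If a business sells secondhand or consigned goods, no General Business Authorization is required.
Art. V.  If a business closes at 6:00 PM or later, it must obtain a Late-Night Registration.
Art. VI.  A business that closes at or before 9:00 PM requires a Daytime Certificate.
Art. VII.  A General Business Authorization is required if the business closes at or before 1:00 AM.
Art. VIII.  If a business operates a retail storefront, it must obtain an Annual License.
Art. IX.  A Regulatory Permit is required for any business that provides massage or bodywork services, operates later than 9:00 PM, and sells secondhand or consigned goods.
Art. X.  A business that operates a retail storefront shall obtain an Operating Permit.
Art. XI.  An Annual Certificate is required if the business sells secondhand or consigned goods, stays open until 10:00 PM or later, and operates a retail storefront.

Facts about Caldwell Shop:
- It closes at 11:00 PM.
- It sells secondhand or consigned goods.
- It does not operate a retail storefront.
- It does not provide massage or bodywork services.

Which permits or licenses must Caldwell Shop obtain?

Late-Night Registration

Art. I. does not provide massage or bodywork services → Massage Establishment Registration not required.
Art. II. closes 11:00 PM, after 9:00 PM → Daytime Permit not required.
Art. III. does not provide massage or bodywork services → Standard Certificate not required.
Art. IV. sells secondhand or consigned goods → exempt from General Business Authorization.
Art. V. closes 11:00 PM, after 6:00 PM → Late-Night Registration required.
Art. VI. closes 11:00 PM, after 9:00 PM → Daytime Certificate not required.
Art. VII. closes 11:00 PM, at/before 1:00 AM → General Business Authorization required.
Art. VIII. does not operate a retail storefront → Annual License not required.
Art. IX. does not provide massage or bodywork services; closes 11:00 PM, after 9:00 PM; sells secondhand or consigned goods → Regulatory Permit not required.
Art. X. does not operate a retail storefront → Operating Permit not required.
Art. XI. sells secondhand or consigned goods; closes 11:00 PM, after 10:00 PM; does not operate a retail storefront → Annual Certificate not required.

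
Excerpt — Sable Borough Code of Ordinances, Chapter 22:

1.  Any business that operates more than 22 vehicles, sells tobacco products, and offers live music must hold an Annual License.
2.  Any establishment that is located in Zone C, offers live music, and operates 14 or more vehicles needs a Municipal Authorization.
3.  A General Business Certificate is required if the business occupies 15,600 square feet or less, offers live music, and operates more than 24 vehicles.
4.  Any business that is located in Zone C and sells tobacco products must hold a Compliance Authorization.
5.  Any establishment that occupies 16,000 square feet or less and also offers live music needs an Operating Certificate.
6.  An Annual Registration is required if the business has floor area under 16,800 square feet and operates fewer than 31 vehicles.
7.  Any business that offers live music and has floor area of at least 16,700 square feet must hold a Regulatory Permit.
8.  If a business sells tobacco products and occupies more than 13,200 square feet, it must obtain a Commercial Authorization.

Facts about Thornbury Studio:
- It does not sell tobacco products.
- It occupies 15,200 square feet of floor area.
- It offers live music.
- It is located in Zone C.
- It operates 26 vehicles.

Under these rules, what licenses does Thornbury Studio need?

Annual Registration, General Business Certificate, Municipal Authorization, Operating Certificate

1. vehicles 26 > 22; does not sell tobacco products; offers live music → Annual License not required.
2. is located in Zone C; offers live music; vehicles 26 ≥ 14 → Municipal Authorization required.
3. floor area 15,200 square feet ≤ 15,600 square feet; offers live music; vehicles 26 > 24 → General Business Certificate required.
4. is located in Zone C; does not sell tobacco products → Compliance Authorization not required.
5. floor area 15,200 square feet ≤ 16,000 square feet; offers live music → Operating Certificate required.
6. floor area 15,200 square feet < 16,800 square feet; vehicles 26 < 31 → Annual Registration required.
7. offers live music; floor area 15,200 square feet < 16,700 square feet → Regulatory Permit not required.
8. does not sell tobacco products; floor area 15,200 square feet > 13,200 square feet → Commercial Authorization not required.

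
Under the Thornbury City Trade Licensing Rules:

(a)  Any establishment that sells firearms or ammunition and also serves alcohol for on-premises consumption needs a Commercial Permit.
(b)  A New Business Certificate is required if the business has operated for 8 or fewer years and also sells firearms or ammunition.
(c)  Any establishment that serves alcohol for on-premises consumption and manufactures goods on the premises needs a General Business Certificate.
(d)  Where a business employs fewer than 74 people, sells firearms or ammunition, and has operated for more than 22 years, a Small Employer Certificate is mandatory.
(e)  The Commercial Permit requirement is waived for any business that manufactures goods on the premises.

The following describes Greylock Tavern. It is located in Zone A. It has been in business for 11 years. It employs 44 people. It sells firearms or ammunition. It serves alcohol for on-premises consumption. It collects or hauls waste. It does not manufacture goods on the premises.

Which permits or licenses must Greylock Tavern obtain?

(a) sells firearms or ammunition; serves alcohol for on-premises consumption → Commercial Permit required.
(b) years in business 11 > 8; sells firearms or ammunition → New Business Certificate not required.
(c) serves alcohol for on-premises consumption; does not manufacture goods on the premises → General Business Certificate not required.
(d) employees 44 < 74; sells firearms or ammunition; years in business 11 ≤ 22 → Small Employer Certificate not required.
(e) does not manufacture goods on the premises → Commercial Permit exemption does not apply.

Commercial Permit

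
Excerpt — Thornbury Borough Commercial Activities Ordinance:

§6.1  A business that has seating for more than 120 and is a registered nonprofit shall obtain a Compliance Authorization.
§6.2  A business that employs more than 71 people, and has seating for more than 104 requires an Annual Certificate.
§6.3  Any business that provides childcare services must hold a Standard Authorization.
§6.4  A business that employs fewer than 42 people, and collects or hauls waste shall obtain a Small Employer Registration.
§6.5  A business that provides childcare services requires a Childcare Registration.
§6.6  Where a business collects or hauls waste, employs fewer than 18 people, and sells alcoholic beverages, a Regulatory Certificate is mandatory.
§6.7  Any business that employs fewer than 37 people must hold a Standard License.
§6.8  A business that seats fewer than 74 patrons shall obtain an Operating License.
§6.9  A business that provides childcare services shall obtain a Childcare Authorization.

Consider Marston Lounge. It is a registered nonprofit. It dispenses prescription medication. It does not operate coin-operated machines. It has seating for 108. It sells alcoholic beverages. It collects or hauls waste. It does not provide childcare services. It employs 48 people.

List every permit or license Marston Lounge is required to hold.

§6.1 seating 108 ≤ 120; is a registered nonprofit → Compliance Authorization not required.
§6.2 employees 48 ≤ 71; seating 108 > 104 → Annual Certificate not required.
§6.3 does not provide childcare services → Standard Authorization not required.
§6.4 employees 48 ≥ 42; collects or hauls waste → Small Employer Registration not required.
§6.5 does not provide childcare services → Childcare Registration not required.
§6.6 collects or hauls waste; employees 48 ≥ 18; sells alcoholic beverages → Regulatory Certificate not required.
§6.7 employees 48 ≥ 37 → Standard License not required.
§6.8 seating 108 ≥ 74 → Operating License not required.
§6.9 does not provide childcare services → Childcare Authorization not required.

None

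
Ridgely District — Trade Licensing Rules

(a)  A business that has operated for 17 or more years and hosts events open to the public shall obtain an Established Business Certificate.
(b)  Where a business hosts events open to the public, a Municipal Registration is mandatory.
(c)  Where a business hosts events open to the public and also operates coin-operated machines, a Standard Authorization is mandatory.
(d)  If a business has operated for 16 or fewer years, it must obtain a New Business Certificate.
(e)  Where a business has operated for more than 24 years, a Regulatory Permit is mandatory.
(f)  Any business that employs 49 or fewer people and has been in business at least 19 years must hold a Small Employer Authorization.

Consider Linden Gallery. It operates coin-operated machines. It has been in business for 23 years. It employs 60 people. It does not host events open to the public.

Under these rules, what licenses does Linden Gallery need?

None

(a) years in business 23 ≥ 17; does not host events open to the public → Established Business Certificate not required.
(b) does not host events open to the public → Municipal Registration not required.
(c) does not host events open to the public; operates coin-operated machines → Standard Authorization not required.
(d) years in business 23 > 16 → New Business Certificate not required.
(e) years in business 23 ≤ 24 → Regulatory Permit not required.
(f) employees 60 > 49; years in business 23 ≥ 19 → Small Employer Authorization not required.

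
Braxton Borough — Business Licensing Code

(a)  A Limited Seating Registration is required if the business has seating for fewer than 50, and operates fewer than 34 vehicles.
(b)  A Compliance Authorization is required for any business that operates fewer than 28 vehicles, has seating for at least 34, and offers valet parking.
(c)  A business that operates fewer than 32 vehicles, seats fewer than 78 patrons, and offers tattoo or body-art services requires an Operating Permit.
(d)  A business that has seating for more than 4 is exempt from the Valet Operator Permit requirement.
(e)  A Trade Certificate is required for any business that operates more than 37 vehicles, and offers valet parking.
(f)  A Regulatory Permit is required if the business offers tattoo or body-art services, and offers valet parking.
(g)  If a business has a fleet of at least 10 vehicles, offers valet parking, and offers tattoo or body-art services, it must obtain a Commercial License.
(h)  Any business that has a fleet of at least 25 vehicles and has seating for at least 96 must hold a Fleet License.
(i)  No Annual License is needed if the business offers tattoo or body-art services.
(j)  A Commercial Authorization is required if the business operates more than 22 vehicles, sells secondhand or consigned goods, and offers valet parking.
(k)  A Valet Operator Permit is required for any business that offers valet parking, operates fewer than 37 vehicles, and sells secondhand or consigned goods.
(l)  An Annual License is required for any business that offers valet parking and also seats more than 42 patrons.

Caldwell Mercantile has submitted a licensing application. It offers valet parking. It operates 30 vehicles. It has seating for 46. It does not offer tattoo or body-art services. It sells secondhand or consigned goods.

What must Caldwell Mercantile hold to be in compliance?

(a) seating 46 < 50; vehicles 30 < 34 → Limited Seating Registration required.
(b) vehicles 30 ≥ 28; seating 46 ≥ 34; offers valet parking → Compliance Authorization not required.
(c) vehicles 30 < 32; seating 46 < 78; does not offer tattoo or body-art services → Operating Permit not required.
(d) seating 46 > 4 → exempt from Valet Operator Permit.
(e) vehicles 30 ≤ 37; offers valet parking → Trade Certificate not required.
(f) does not offer tattoo or body-art services; offers valet parking → Regulatory Permit not required.
(g) vehicles 30 ≥ 10; offers valet parking; does not offer tattoo or body-art services → Commercial License not required.
(h) vehicles 30 ≥ 25; seating 46 < 96 → Fleet License not required.
(i) does not offer tattoo or body-art services → Annual License exemption does not apply.
(j) vehicles 30 > 22; sells secondhand or consigned goods; offers valet parking → Commercial Authorization required.
(k) offers valet parking; vehicles 30 < 37; sells secondhand or consigned goods → Valet Operator Permit required.
(l) offers valet parking; seating 46 > 42 → Annual License required.

Annual License, Commercial Authorization, Limited Seating Registration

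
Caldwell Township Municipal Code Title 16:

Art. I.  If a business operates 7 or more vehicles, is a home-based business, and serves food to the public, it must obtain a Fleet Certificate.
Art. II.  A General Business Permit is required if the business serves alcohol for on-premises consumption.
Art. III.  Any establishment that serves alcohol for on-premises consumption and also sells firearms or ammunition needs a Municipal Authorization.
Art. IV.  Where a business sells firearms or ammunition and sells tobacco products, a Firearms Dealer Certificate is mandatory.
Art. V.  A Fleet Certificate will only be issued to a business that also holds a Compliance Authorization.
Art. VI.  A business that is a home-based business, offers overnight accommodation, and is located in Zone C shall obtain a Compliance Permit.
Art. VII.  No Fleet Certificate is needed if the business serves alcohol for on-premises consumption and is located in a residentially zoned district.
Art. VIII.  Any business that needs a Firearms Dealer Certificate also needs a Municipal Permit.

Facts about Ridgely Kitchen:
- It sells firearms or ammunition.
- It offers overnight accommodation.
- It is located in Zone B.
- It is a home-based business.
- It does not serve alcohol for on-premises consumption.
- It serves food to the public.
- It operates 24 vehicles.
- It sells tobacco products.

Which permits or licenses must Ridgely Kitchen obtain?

Art. I. vehicles 24 ≥ 7; is a home-based business; serves food to the public → Fleet Certificate required.
Art. II. does not serve alcohol for on-premises consumption → General Business Permit not required.
Art. III. does not serve alcohol for on-premises consumption; sells firearms or ammunition → Municipal Authorization not required.
Art. IV. sells firearms or ammunition; sells tobacco products → Firearms Dealer Certificate required.
Art. V. Fleet Certificate is required → Compliance Authorization also required.
Art. VI. is a home-based business; offers overnight accommodation; is located in Zone B (not: is located in Zone C) → Compliance Permit not required.
Art. VII. does not serve alcohol for on-premises consumption; is located in Zone B (not: is located in a residentially zoned district) → Fleet Certificate exemption does not apply.
Art. VIII. Firearms Dealer Certificate is required → Municipal Permit also required.

Compliance Authorization, Firearms Dealer Certificate, Fleet Certificate, Municipal Permit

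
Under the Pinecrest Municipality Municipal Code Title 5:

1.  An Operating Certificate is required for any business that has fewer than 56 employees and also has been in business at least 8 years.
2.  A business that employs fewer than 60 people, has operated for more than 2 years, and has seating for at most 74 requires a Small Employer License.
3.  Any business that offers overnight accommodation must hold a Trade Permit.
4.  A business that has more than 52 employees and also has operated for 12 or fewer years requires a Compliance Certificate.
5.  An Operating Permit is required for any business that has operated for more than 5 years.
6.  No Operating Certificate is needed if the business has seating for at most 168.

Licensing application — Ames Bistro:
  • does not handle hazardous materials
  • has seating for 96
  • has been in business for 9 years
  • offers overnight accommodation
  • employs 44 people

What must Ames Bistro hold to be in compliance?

1. employees 44 < 56; years in business 9 ≥ 8 → Operating Certificate required.
2. employees 44 < 60; years in business 9 > 2; seating 96 > 74 → Small Employer License not required.
3. offers overnight accommodation → Trade Permit required.
4. employees 44 ≤ 52; years in business 9 ≤ 12 → Compliance Certificate not required.
5. years in business 9 > 5 → Operating Permit required.
6. seating 96 ≤ 168 → exempt from Operating Certificate.

Operating Permit, Trade Permit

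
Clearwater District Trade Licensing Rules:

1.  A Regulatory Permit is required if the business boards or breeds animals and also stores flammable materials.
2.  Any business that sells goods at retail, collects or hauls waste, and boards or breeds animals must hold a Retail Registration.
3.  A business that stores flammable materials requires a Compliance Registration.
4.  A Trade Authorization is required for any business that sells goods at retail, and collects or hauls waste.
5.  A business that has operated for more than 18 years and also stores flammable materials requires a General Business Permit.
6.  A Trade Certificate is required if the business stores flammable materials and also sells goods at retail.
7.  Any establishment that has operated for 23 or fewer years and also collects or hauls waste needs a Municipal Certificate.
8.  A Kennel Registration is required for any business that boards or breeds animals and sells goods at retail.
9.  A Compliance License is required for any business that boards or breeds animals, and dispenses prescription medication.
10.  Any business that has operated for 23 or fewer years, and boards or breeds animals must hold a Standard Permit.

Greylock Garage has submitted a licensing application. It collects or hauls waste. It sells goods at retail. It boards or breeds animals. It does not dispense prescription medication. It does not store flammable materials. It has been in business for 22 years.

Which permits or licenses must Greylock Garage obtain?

1. boards or breeds animals; does not store flammable materials → Regulatory Permit not required.
2. sells goods at retail; collects or hauls waste; boards or breeds animals → Retail Registration required.
3. does not store flammable materials → Compliance Registration not required.
4. sells goods at retail; collects or hauls waste → Trade Authorization required.
5. years in business 22 > 18; does not store flammable materials → General Business Permit not required.
6. does not store flammable materials; sells goods at retail → Trade Certificate not required.
7. years in business 22 ≤ 23; collects or hauls waste → Municipal Certificate required.
8. boards or breeds animals; sells goods at retail → Kennel Registration required.
9. boards or breeds animals; does not dispense prescription medication → Compliance License not required.
10. years in business 22 ≤ 23; boards or breeds animals → Standard Permit required.

Kennel Registration, Municipal Certificate, Retail Registration, Standard Permit, Trade Authorization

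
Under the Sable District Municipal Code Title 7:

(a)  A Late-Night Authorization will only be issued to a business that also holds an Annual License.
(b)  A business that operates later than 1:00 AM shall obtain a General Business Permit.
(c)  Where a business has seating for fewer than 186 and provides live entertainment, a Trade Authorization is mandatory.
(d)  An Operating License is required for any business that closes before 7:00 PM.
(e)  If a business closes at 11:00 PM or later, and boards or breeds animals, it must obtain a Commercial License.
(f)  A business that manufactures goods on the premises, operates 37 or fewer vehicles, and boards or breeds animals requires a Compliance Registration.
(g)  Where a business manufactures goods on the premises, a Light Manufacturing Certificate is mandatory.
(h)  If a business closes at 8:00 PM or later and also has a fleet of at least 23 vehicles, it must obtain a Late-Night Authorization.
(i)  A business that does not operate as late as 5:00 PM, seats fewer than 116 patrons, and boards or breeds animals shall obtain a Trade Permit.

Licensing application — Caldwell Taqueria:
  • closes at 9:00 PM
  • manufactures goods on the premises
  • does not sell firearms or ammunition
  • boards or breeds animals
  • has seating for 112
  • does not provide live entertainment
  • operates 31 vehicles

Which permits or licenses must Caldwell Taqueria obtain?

Annual License, Compliance Registration, Late-Night Authorization, Light Manufacturing Certificate

(a) Late-Night Authorization is required → Annual License also required.
(b) closes 9:00 PM, at/before 1:00 AM → General Business Permit not required.
(c) seating 112 < 186; does not provide live entertainment → Trade Authorization not required.
(d) closes 9:00 PM, after 7:00 PM → Operating License not required.
(e) closes 9:00 PM, at/before 11:00 PM; boards or breeds animals → Commercial License not required.
(f) manufactures goods on the premises; vehicles 31 ≤ 37; boards or breeds animals → Compliance Registration required.
(g) manufactures goods on the premises → Light Manufacturing Certificate required.
(h) closes 9:00 PM, after 8:00 PM; vehicles 31 ≥ 23 → Late-Night Authorization required.
(i) closes 9:00 PM, after 5:00 PM; seating 112 < 116; boards or breeds animals → Trade Permit not required.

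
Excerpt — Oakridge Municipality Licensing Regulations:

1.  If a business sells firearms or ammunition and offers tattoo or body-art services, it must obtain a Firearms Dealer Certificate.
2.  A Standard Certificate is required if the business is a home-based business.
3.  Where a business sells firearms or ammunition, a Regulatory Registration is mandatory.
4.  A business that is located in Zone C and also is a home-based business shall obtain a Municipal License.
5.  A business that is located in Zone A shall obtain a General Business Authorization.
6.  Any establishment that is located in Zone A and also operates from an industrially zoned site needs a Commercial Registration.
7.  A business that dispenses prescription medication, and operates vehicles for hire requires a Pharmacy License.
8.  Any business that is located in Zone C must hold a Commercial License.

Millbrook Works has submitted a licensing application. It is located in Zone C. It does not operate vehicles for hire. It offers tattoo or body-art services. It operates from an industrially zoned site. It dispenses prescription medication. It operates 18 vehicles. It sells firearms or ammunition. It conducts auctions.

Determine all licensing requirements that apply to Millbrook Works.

1. sells firearms or ammunition; offers tattoo or body-art services → Firearms Dealer Certificate required.
2. operates from an industrially zoned site (not: is a home-based business) → Standard Certificate not required.
3. sells firearms or ammunition → Regulatory Registration required.
4. is located in Zone C; operates from an industrially zoned site (not: is a home-based business) → Municipal License not required.
5. is located in Zone C (not: is located in Zone A) → General Business Authorization not required.
6. is located in Zone C (not: is located in Zone A); operates from an industrially zoned site → Commercial Registration not required.
7. dispenses prescription medication; does not operate vehicles for hire → Pharmacy License not required.
8. is located in Zone C → Commercial License required.

Commercial License, Firearms Dealer Certificate, Regulatory Registration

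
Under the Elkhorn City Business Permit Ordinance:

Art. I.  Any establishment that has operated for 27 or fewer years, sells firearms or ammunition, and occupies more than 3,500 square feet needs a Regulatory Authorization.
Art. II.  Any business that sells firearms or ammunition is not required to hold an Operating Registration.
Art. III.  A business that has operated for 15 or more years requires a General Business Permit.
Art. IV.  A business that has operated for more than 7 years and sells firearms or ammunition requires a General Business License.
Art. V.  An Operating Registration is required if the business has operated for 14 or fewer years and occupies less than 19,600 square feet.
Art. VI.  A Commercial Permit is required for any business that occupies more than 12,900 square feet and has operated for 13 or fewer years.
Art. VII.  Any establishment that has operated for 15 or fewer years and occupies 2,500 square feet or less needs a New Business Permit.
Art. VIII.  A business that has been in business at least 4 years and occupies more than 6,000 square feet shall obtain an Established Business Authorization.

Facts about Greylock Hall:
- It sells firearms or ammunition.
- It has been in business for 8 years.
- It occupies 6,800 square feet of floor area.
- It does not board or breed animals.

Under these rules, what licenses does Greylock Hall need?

Established Business Authorization, General Business License, Regulatory Authorization

Art. I. years in business 8 ≤ 27; sells firearms or ammunition; floor area 6,800 square feet > 3,500 square feet → Regulatory Authorization required.
Art. II. sells firearms or ammunition → exempt from Operating Registration.
Art. III. years in business 8 < 15 → General Business Permit not required.
Art. IV. years in business 8 > 7; sells firearms or ammunition → General Business License required.
Art. V. years in business 8 ≤ 14; floor area 6,800 square feet < 19,600 square feet → Operating Registration required.
Art. VI. floor area 6,800 square feet ≤ 12,900 square feet; years in business 8 ≤ 13 → Commercial Permit not required.
Art. VII. years in business 8 ≤ 15; floor area 6,800 square feet > 2,500 square feet → New Business Permit not required.
Art. VIII. years in business 8 ≥ 4; floor area 6,800 square feet > 6,000 square feet → Established Business Authorization required.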